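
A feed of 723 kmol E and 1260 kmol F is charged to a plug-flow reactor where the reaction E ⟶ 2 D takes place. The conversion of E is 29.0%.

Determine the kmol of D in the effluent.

E reacted = 0.29 × 723 = 209.7 kmol; ν_E = −1, so ξ = 209.7/1 = 209.7 kmol.
Outlet amounts (n = n₀ + ν ξ):
  E: 723 − 1(209.7) = 513.3
  D: 0 + 2(209.7) = 419.3
  F: 1260 (inert)

419 kmol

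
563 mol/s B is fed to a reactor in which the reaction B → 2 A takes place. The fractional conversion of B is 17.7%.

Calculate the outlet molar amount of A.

B reacted = 0.177 × 563 = 99.65 mol/s; ν_B = −1, so ξ = 99.65/1 = 99.65 mol/s.
Outlet amounts (n = n₀ + ν ξ):
  B: 563 − 1(99.65) = 463.3
  A: 0 + 2(99.65) = 199.3

199 mol/s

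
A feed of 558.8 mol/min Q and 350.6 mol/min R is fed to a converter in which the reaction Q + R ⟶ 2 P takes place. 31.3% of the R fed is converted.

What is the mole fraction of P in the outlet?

0.241

R reacted = 0.313 × 350.6 = 109.7 mol/min; ν_R = −1, so ξ = 109.7/1 = 109.7 mol/min.
Outlet amounts (n = n₀ + ν ξ):
  Q: 558.8 − 1(109.7) = 449.1
  R: 350.6 − 1(109.7) = 240.9
  P: 0 + 2(109.7) = 219.5
Total out = 909.4 mol/min; y_P = 219.5 / 909.4 = 0.2413.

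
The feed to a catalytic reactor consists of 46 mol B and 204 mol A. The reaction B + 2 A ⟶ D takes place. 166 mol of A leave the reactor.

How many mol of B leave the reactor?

27 mol

For A: n = n₀ − 2ξ → 166 = 204 − 2ξ, giving ξ = 19 mol.
Outlet amounts (n = n₀ + ν ξ):
  B: 46 − 1(19) = 27
  A: 204 − 2(19) = 166
  D: 0 + 1(19) = 19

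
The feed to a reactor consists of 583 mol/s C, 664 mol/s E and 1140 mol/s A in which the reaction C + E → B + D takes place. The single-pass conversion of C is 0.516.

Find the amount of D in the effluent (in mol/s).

301 mol/s

C reacted = 0.516 × 583 = 300.8 mol/s; ν_C = −1, so ξ = 300.8/1 = 300.8 mol/s.
Outlet amounts (n = n₀ + ν ξ):
  C: 583 − 1(300.8) = 282.2
  E: 664 − 1(300.8) = 363.2
  B: 0 + 1(300.8) = 300.8
  D: 0 + 1(300.8) = 300.8
  A: 1140 (inert)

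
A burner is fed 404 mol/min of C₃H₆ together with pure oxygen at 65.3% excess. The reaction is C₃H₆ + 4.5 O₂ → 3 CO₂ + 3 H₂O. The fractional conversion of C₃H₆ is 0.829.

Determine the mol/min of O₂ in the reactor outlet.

Stoichiometric O₂ = 4.5 × 404 = 1818 mol/min; O₂ fed = 1818 × 1.653 = 3005 mol/min.
Fuel reacted = 0.829 × 404 → ξ = 334.9 mol/min.
Outlet (n = n₀ + ν ξ):
  C₃H₆: 404 − 1(334.9) = 69.08
  O₂: 3005 − 4.5(334.9) = 1498
  CO₂: 0 + 3(334.9) = 1005
  H₂O: 0 + 3(334.9) = 1005

1500 mol/min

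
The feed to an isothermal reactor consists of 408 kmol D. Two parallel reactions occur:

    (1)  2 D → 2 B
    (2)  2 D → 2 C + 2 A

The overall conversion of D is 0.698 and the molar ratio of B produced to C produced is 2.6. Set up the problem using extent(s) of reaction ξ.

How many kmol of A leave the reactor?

79.1 kmol

Conversion of D: D consumed = 0.698 × 408 = 284.8 kmol = 2ξ₁ + 2ξ₂.
Selectivity: 2ξ₁ / (2ξ₂) = 2.6 → ξ₁ = 2.6 ξ₂.
Substitute: (2·2.6 + 2) ξ₂ = 284.8 → ξ₂ = 39.55 kmol, ξ₁ = 102.8 kmol.
Outlet amounts (n = n₀ + Σ ν·ξ):
  D: 408 − 2(102.8) − 2(39.55) = 123.2
  B: 0 + 2(102.8) = 205.7
  C: 0 + 2(39.55) = 79.11
  A: 0 + 2(39.55) = 79.11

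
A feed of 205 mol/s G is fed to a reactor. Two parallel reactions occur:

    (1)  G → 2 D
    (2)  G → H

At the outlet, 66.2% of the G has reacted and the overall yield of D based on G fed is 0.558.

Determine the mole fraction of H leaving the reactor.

Yield of D: 2ξ₁ / 205 = 0.558 → ξ₁ = 57.2 mol/s.
Conversion of G: 1ξ₁ + 1ξ₂ = 0.662 × 205 = 135.7 → ξ₂ = 78.52 mol/s.
Outlet amounts (n = n₀ + Σ ν·ξ):
  G: 205 − 1(57.2) − 1(78.52) = 69.29
  D: 0 + 2(57.2) = 114.4
  H: 0 + 1(78.52) = 78.52
Total out = 262.2 mol/s; y_H = 78.52 / 262.2 = 0.2995.

0.299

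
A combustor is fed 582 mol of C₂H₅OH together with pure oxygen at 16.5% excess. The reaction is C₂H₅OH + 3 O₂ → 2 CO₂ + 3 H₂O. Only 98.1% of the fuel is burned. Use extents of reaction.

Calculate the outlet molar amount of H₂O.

1710 mol

Stoichiometric O₂ = 3 × 582 = 1746 mol; O₂ fed = 1746 × 1.165 = 2034 mol.
Fuel reacted = 0.981 × 582 → ξ = 570.9 mol.
Outlet (n = n₀ + ν ξ):
  C₂H₅OH: 582 − 1(570.9) = 11.06
  O₂: 2034 − 3(570.9) = 321.3
  CO₂: 0 + 2(570.9) = 1142
  H₂O: 0 + 3(570.9) = 1713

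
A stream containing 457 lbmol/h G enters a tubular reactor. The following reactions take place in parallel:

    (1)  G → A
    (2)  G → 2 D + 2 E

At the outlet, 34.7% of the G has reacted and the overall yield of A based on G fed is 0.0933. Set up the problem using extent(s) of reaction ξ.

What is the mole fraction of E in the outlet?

0.288

Yield of A: 1ξ₁ / 457 = 0.0933 → ξ₁ = 42.64 lbmol/h.
Conversion of G: 1ξ₁ + 1ξ₂ = 0.347 × 457 = 158.6 → ξ₂ = 115.9 lbmol/h.
Outlet amounts (n = n₀ + Σ ν·ξ):
  G: 457 − 1(42.64) − 1(115.9) = 298.4
  A: 0 + 1(42.64) = 42.64
  D: 0 + 2(115.9) = 231.9
  E: 0 + 2(115.9) = 231.9
Total out = 804.8 lbmol/h; y_E = 231.9 / 804.8 = 0.2881.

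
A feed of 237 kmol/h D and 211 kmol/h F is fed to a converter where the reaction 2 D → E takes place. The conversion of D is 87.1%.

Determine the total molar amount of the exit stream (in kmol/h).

D reacted = 0.871 × 237 = 206.4 kmol/h; ν_D = −2, so ξ = 206.4/2 = 103.2 kmol/h.
Outlet amounts (n = n₀ + ν ξ):
  D: 237 − 2(103.2) = 30.57
  E: 0 + 1(103.2) = 103.2
  F: 211 (inert)
Total out = 30.57 + 103.2 + 211 = 344.8 kmol/h.

345 kmol/h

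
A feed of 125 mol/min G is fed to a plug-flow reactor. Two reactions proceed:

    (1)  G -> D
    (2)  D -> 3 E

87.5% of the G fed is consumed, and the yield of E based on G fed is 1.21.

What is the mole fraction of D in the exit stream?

0.261

Conversion of G: G consumed = 1ξ₁ = 0.875 × 125 → ξ₁ = 109.4 mol/min.
Yield of E: 3ξ₂ / 125 = 1.21 → ξ₂ = 50.42 mol/min.
Outlet amounts (n = n₀ + Σ ν·ξ):
  G: 125 − 1(109.4) = 15.62
  D: 0 + 1(109.4) − 1(50.42) = 58.96
  E: 0 + 3(50.42) = 151.2
Total out = 225.8 mol/min; y_D = 58.96 / 225.8 = 0.2611.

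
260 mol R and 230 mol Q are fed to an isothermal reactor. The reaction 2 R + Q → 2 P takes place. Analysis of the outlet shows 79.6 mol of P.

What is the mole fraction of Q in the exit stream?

0.422

For P: n = n₀ + 2ξ → 79.6 = 0 + 2ξ, giving ξ = 39.8 mol.
Outlet amounts (n = n₀ + ν ξ):
  R: 260 − 2(39.8) = 180.4
  Q: 230 − 1(39.8) = 190.2
  P: 0 + 2(39.8) = 79.6
Total out = 450.2 mol; y_Q = 190.2 / 450.2 = 0.4225.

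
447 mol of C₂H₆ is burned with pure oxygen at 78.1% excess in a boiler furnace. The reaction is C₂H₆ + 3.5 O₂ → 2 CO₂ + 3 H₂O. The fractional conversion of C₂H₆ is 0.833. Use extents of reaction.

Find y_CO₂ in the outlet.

Stoichiometric O₂ = 3.5 × 447 = 1564 mol; O₂ fed = 1564 × 1.781 = 2786 mol.
Fuel reacted = 0.833 × 447 → ξ = 372.4 mol.
Outlet (n = n₀ + ν ξ):
  C₂H₆: 447 − 1(372.4) = 74.65
  O₂: 2786 − 3.5(372.4) = 1483
  CO₂: 0 + 2(372.4) = 744.7
  H₂O: 0 + 3(372.4) = 1117
Total out = 3420 mol; y_CO₂ = 744.7 / 3420 = 0.2178.

0.218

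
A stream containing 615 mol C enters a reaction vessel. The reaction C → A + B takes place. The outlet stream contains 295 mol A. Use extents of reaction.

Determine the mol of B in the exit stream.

295 mol

For A: n = n₀ + 1ξ → 295 = 0 + 1ξ, giving ξ = 295 mol.
Outlet amounts (n = n₀ + ν ξ):
  C: 615 − 1(295) = 320
  A: 0 + 1(295) = 295
  B: 0 + 1(295) = 295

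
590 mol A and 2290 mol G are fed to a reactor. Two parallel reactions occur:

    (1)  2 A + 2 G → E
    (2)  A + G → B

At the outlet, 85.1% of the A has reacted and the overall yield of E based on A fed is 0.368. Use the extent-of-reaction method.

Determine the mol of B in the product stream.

Yield of E: 1ξ₁ / 590 = 0.368 → ξ₁ = 217.1 mol.
Conversion of A: 2ξ₁ + 1ξ₂ = 0.851 × 590 = 502.1 → ξ₂ = 67.85 mol.
Outlet amounts (n = n₀ + Σ ν·ξ):
  A: 590 − 2(217.1) − 1(67.85) = 87.91
  G: 2290 − 2(217.1) − 1(67.85) = 1788
  E: 0 + 1(217.1) = 217.1
  B: 0 + 1(67.85) = 67.85

67.8 mol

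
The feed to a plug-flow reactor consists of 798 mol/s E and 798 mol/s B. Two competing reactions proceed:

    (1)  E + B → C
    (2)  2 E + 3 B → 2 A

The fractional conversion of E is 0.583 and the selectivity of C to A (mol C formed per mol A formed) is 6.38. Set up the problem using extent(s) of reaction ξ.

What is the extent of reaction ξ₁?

ξ₁ = 402 mol/s

Conversion of E: E consumed = 0.583 × 798 = 465.2 mol/s = 1ξ₁ + 2ξ₂.
Selectivity: 1ξ₁ / (2ξ₂) = 6.38 → ξ₁ = 12.76 ξ₂.
Substitute: (1·12.76 + 2) ξ₂ = 465.2 → ξ₂ = 31.52 mol/s, ξ₁ = 402.2 mol/s.
Outlet amounts (n = n₀ + Σ ν·ξ):
  E: 798 − 1(402.2) − 2(31.52) = 332.8
  B: 798 − 1(402.2) − 3(31.52) = 301.2
  C: 0 + 1(402.2) = 402.2
  A: 0 + 2(31.52) = 63.04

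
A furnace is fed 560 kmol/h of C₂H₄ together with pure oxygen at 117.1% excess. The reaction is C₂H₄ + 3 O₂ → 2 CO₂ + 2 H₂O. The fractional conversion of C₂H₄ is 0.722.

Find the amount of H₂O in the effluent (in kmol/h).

809 kmol/h

Stoichiometric O₂ = 3 × 560 = 1680 kmol/h; O₂ fed = 1680 × 2.171 = 3647 kmol/h.
Fuel reacted = 0.722 × 560 → ξ = 404.3 kmol/h.
Outlet (n = n₀ + ν ξ):
  C₂H₄: 560 − 1(404.3) = 155.7
  O₂: 3647 − 3(404.3) = 2434
  CO₂: 0 + 2(404.3) = 808.6
  H₂O: 0 + 2(404.3) = 808.6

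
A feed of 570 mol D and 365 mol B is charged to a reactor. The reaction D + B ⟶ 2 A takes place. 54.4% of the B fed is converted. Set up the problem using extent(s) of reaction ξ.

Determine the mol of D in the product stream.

B reacted = 0.544 × 365 = 198.6 mol; ν_B = −1, so ξ = 198.6/1 = 198.6 mol.
Outlet amounts (n = n₀ + ν ξ):
  D: 570 − 1(198.6) = 371.4
  B: 365 − 1(198.6) = 166.4
  A: 0 + 2(198.6) = 397.1

371 mol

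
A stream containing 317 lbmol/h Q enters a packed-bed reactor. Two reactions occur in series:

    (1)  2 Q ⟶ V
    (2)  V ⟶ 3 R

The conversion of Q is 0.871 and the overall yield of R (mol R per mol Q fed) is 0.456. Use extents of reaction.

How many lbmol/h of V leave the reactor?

89.9 lbmol/h

Conversion of Q: Q consumed = 2ξ₁ = 0.871 × 317 → ξ₁ = 138.1 lbmol/h.
Yield of R: 3ξ₂ / 317 = 0.456 → ξ₂ = 48.18 lbmol/h.
Outlet amounts (n = n₀ + Σ ν·ξ):
  Q: 317 − 2(138.1) = 40.89
  V: 0 + 1(138.1) − 1(48.18) = 89.87
  R: 0 + 3(48.18) = 144.6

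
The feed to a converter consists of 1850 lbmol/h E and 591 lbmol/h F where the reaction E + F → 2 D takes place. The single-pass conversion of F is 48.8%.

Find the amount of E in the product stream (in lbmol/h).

1560 lbmol/h

F reacted = 0.488 × 591 = 288.4 lbmol/h; ν_F = −1, so ξ = 288.4/1 = 288.4 lbmol/h.
Outlet amounts (n = n₀ + ν ξ):
  E: 1850 − 1(288.4) = 1562
  F: 591 − 1(288.4) = 302.6
  D: 0 + 2(288.4) = 576.8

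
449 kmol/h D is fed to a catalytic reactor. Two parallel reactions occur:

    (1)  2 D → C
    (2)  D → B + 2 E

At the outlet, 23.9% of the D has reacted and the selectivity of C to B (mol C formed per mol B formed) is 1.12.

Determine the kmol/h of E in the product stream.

66.2 kmol/h

Conversion of D: D consumed = 0.239 × 449 = 107.3 kmol/h = 2ξ₁ + 1ξ₂.
Selectivity: 1ξ₁ / (1ξ₂) = 1.12 → ξ₁ = 1.12 ξ₂.
Substitute: (2·1.12 + 1) ξ₂ = 107.3 → ξ₂ = 33.12 kmol/h, ξ₁ = 37.1 kmol/h.
Outlet amounts (n = n₀ + Σ ν·ξ):
  D: 449 − 2(37.1) − 1(33.12) = 341.7
  C: 0 + 1(37.1) = 37.1
  B: 0 + 1(33.12) = 33.12
  E: 0 + 2(33.12) = 66.24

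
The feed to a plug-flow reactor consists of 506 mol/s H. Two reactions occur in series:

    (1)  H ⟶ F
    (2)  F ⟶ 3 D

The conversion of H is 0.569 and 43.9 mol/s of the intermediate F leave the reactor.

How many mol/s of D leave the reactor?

Conversion of H: H consumed = 1ξ₁ = 0.569 × 506 → ξ₁ = 287.9 mol/s.
F balance: n_F = 0 + 1ξ₁ − 1ξ₂ = 43.9 → ξ₂ = (1·287.9 − 43.9)/1 = 244 mol/s.
Outlet amounts (n = n₀ + Σ ν·ξ):
  H: 506 − 1(287.9) = 218.1
  F: 0 + 1(287.9) − 1(244) = 43.9
  D: 0 + 3(244) = 732

732 mol/s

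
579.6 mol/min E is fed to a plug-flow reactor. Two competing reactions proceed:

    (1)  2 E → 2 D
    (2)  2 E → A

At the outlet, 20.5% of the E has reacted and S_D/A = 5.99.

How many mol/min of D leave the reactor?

89.1 mol/min

Conversion of E: E consumed = 0.205 × 579.6 = 118.8 mol/min = 2ξ₁ + 2ξ₂.
Selectivity: 2ξ₁ / (1ξ₂) = 5.99 → ξ₁ = 2.995 ξ₂.
Substitute: (2·2.995 + 2) ξ₂ = 118.8 → ξ₂ = 14.87 mol/min, ξ₁ = 44.54 mol/min.
Outlet amounts (n = n₀ + Σ ν·ξ):
  E: 579.6 − 2(44.54) − 2(14.87) = 460.8
  D: 0 + 2(44.54) = 89.08
  A: 0 + 1(14.87) = 14.87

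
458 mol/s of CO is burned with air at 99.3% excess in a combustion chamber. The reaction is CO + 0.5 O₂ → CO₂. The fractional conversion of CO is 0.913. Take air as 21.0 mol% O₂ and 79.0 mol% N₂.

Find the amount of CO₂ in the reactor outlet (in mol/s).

418 mol/s

Stoichiometric O₂ = 0.5 × 458 = 229 mol/s; O₂ fed = 229 × 1.993 = 456.4 mol/s.
N₂ fed = 456.4 × 79/21 = 1717 mol/s.
Fuel reacted = 0.913 × 458 → ξ = 418.2 mol/s.
Outlet (n = n₀ + ν ξ):
  CO: 458 − 1(418.2) = 39.85
  O₂: 456.4 − 0.5(418.2) = 247.3
  N₂: 1717 (inert)
  CO₂: 0 + 1(418.2) = 418.2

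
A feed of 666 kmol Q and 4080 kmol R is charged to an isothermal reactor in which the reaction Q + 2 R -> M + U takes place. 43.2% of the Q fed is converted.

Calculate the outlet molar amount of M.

Q reacted = 0.432 × 666 = 287.7 kmol; ν_Q = −1, so ξ = 287.7/1 = 287.7 kmol.
Outlet amounts (n = n₀ + ν ξ):
  Q: 666 − 1(287.7) = 378.3
  R: 4080 − 2(287.7) = 3505
  M: 0 + 1(287.7) = 287.7
  U: 0 + 1(287.7) = 287.7

288 kmol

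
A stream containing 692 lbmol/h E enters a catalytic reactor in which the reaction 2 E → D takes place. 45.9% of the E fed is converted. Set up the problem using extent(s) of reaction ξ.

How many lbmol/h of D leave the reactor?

159 lbmol/h

E reacted = 0.459 × 692 = 317.6 lbmol/h; ν_E = −2, so ξ = 317.6/2 = 158.8 lbmol/h.
Outlet amounts (n = n₀ + ν ξ):
  E: 692 − 2(158.8) = 374.4
  D: 0 + 1(158.8) = 158.8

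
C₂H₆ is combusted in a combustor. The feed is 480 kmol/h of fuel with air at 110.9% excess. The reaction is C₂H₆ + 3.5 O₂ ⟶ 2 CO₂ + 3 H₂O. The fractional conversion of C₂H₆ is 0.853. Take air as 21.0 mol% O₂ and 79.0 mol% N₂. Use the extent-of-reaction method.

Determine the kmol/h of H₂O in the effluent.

Stoichiometric O₂ = 3.5 × 480 = 1680 kmol/h; O₂ fed = 1680 × 2.109 = 3543 kmol/h.
N₂ fed = 3543 × 79/21 = 13330 kmol/h.
Fuel reacted = 0.853 × 480 → ξ = 409.4 kmol/h.
Outlet (n = n₀ + ν ξ):
  C₂H₆: 480 − 1(409.4) = 70.56
  O₂: 3543 − 3.5(409.4) = 2110
  N₂: 13330 (inert)
  CO₂: 0 + 2(409.4) = 818.9
  H₂O: 0 + 3(409.4) = 1228

1230 kmol/h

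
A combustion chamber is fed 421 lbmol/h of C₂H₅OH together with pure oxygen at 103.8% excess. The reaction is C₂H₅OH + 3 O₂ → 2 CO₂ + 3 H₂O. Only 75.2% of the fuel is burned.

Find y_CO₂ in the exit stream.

0.191

Stoichiometric O₂ = 3 × 421 = 1263 lbmol/h; O₂ fed = 1263 × 2.038 = 2574 lbmol/h.
Fuel reacted = 0.752 × 421 → ξ = 316.6 lbmol/h.
Outlet (n = n₀ + ν ξ):
  C₂H₅OH: 421 − 1(316.6) = 104.4
  O₂: 2574 − 3(316.6) = 1624
  CO₂: 0 + 2(316.6) = 633.2
  H₂O: 0 + 3(316.6) = 949.8
Total out = 3312 lbmol/h; y_CO₂ = 633.2 / 3312 = 0.1912.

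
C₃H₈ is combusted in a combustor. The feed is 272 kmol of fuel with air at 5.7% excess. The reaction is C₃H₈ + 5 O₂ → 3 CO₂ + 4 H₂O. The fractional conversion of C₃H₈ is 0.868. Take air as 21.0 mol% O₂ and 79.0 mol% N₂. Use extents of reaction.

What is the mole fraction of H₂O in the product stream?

Stoichiometric O₂ = 5 × 272 = 1360 kmol; O₂ fed = 1360 × 1.057 = 1438 kmol.
N₂ fed = 1438 × 79/21 = 5408 kmol.
Fuel reacted = 0.868 × 272 → ξ = 236.1 kmol.
Outlet (n = n₀ + ν ξ):
  C₃H₈: 272 − 1(236.1) = 35.9
  O₂: 1438 − 5(236.1) = 257
  N₂: 5408 (inert)
  CO₂: 0 + 3(236.1) = 708.3
  H₂O: 0 + 4(236.1) = 944.4
Total out = 7353 kmol; y_H₂O = 944.4 / 7353 = 0.1284.

0.128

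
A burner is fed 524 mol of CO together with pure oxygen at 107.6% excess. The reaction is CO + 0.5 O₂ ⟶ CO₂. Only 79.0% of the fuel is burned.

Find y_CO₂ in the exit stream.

Stoichiometric O₂ = 0.5 × 524 = 262 mol; O₂ fed = 262 × 2.076 = 543.9 mol.
Fuel reacted = 0.79 × 524 → ξ = 414 mol.
Outlet (n = n₀ + ν ξ):
  CO: 524 − 1(414) = 110
  O₂: 543.9 − 0.5(414) = 336.9
  CO₂: 0 + 1(414) = 414
Total out = 860.9 mol; y_CO₂ = 414 / 860.9 = 0.4808.

0.481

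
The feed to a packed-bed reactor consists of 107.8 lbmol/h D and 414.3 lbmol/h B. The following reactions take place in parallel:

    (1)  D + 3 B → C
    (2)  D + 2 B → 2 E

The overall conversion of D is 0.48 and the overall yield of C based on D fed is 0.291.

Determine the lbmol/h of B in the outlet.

279 lbmol/h

Yield of C: 1ξ₁ / 107.8 = 0.291 → ξ₁ = 31.37 lbmol/h.
Conversion of D: 1ξ₁ + 1ξ₂ = 0.48 × 107.8 = 51.74 → ξ₂ = 20.37 lbmol/h.
Outlet amounts (n = n₀ + Σ ν·ξ):
  D: 107.8 − 1(31.37) − 1(20.37) = 56.06
  B: 414.3 − 3(31.37) − 2(20.37) = 279.4
  C: 0 + 1(31.37) = 31.37
  E: 0 + 2(20.37) = 40.75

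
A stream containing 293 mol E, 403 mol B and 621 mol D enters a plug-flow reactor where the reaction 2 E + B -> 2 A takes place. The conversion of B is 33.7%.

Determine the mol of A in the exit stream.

272 mol

B reacted = 0.337 × 403 = 135.8 mol; ν_B = −1, so ξ = 135.8/1 = 135.8 mol.
Outlet amounts (n = n₀ + ν ξ):
  E: 293 − 2(135.8) = 21.38
  B: 403 − 1(135.8) = 267.2
  A: 0 + 2(135.8) = 271.6
  D: 621 (inert)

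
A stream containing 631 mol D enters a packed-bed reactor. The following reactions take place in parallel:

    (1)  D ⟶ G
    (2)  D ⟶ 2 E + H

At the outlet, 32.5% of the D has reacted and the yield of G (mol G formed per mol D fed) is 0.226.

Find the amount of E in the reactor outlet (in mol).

125 mol

Yield of G: 1ξ₁ / 631 = 0.226 → ξ₁ = 142.6 mol.
Conversion of D: 1ξ₁ + 1ξ₂ = 0.325 × 631 = 205.1 → ξ₂ = 62.47 mol.
Outlet amounts (n = n₀ + Σ ν·ξ):
  D: 631 − 1(142.6) − 1(62.47) = 425.9
  G: 0 + 1(142.6) = 142.6
  E: 0 + 2(62.47) = 124.9
  H: 0 + 1(62.47) = 62.47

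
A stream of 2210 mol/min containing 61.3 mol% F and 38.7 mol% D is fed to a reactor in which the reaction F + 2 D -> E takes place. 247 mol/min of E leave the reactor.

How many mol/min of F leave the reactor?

For E: n = n₀ + 1ξ → 247 = 0 + 1ξ, giving ξ = 247 mol/min.
Outlet amounts (n = n₀ + ν ξ):
  F: 1355 − 1(247) = 1108
  D: 855.3 − 2(247) = 361.3
  E: 0 + 1(247) = 247

1110 mol/min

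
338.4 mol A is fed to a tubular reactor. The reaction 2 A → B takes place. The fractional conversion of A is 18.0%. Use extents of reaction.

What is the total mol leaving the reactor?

A reacted = 0.18 × 338.4 = 60.91 mol; ν_A = −2, so ξ = 60.91/2 = 30.46 mol.
Outlet amounts (n = n₀ + ν ξ):
  A: 338.4 − 2(30.46) = 277.5
  B: 0 + 1(30.46) = 30.46
Total out = 277.5 + 30.46 = 307.9 mol.

308 mol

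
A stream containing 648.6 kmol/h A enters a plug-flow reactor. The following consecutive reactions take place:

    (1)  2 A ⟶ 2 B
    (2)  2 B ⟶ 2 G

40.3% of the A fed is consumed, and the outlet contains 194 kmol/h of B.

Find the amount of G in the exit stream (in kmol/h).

67.4 kmol/h

Conversion of A: A consumed = 2ξ₁ = 0.403 × 648.6 → ξ₁ = 130.7 kmol/h.
B balance: n_B = 0 + 2ξ₁ − 2ξ₂ = 194 → ξ₂ = (2·130.7 − 194)/2 = 33.69 kmol/h.
Outlet amounts (n = n₀ + Σ ν·ξ):
  A: 648.6 − 2(130.7) = 387.2
  B: 0 + 2(130.7) − 2(33.69) = 194
  G: 0 + 2(33.69) = 67.39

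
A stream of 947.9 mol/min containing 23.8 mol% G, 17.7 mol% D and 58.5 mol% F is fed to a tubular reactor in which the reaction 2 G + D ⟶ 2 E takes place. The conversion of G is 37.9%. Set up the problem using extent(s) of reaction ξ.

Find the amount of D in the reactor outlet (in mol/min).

G reacted = 0.379 × 225.6 = 85.5 mol/min; ν_G = −2, so ξ = 85.5/2 = 42.75 mol/min.
Outlet amounts (n = n₀ + ν ξ):
  G: 225.6 − 2(42.75) = 140.1
  D: 167.8 − 1(42.75) = 125
  E: 0 + 2(42.75) = 85.5
  F: 554.5 (inert)

125 mol/min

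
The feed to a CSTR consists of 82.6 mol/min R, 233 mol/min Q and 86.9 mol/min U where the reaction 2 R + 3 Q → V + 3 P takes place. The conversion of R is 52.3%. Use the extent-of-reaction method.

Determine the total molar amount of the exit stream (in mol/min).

381 mol/min

R reacted = 0.523 × 82.6 = 43.2 mol/min; ν_R = −2, so ξ = 43.2/2 = 21.6 mol/min.
Outlet amounts (n = n₀ + ν ξ):
  R: 82.6 − 2(21.6) = 39.4
  Q: 233 − 3(21.6) = 168.2
  V: 0 + 1(21.6) = 21.6
  P: 0 + 3(21.6) = 64.8
  U: 86.9 (inert)
Total out = 39.4 + 168.2 + 21.6 + 64.8 + 86.9 = 380.9 mol/min.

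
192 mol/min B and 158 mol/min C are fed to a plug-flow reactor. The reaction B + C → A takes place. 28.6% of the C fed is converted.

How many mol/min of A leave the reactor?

C reacted = 0.286 × 158 = 45.19 mol/min; ν_C = −1, so ξ = 45.19/1 = 45.19 mol/min.
Outlet amounts (n = n₀ + ν ξ):
  B: 192 − 1(45.19) = 146.8
  C: 158 − 1(45.19) = 112.8
  A: 0 + 1(45.19) = 45.19

45.2 mol/min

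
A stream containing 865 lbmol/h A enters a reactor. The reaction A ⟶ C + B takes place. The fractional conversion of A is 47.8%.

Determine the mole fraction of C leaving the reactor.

A reacted = 0.478 × 865 = 413.5 lbmol/h; ν_A = −1, so ξ = 413.5/1 = 413.5 lbmol/h.
Outlet amounts (n = n₀ + ν ξ):
  A: 865 − 1(413.5) = 451.5
  C: 0 + 1(413.5) = 413.5
  B: 0 + 1(413.5) = 413.5
Total out = 1278 lbmol/h; y_C = 413.5 / 1278 = 0.3234.

0.323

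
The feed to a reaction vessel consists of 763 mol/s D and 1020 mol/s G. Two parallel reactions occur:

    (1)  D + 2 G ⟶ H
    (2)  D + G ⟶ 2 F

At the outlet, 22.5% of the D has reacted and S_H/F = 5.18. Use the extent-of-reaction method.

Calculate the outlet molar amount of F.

30.2 mol/s

Conversion of D: D consumed = 0.225 × 763 = 171.7 mol/s = 1ξ₁ + 1ξ₂.
Selectivity: 1ξ₁ / (2ξ₂) = 5.18 → ξ₁ = 10.36 ξ₂.
Substitute: (1·10.36 + 1) ξ₂ = 171.7 → ξ₂ = 15.11 mol/s, ξ₁ = 156.6 mol/s.
Outlet amounts (n = n₀ + Σ ν·ξ):
  D: 763 − 1(156.6) − 1(15.11) = 591.3
  G: 1020 − 2(156.6) − 1(15.11) = 691.8
  H: 0 + 1(156.6) = 156.6
  F: 0 + 2(15.11) = 30.22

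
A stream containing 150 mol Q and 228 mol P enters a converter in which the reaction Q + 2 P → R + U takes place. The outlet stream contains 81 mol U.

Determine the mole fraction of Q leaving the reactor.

For U: n = n₀ + 1ξ → 81 = 0 + 1ξ, giving ξ = 81 mol.
Outlet amounts (n = n₀ + ν ξ):
  Q: 150 − 1(81) = 69
  P: 228 − 2(81) = 66
  R: 0 + 1(81) = 81
  U: 0 + 1(81) = 81
Total out = 297 mol; y_Q = 69 / 297 = 0.2323.

0.232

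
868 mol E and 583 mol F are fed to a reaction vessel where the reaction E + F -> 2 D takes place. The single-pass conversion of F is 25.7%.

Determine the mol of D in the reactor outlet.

F reacted = 0.257 × 583 = 149.8 mol; ν_F = −1, so ξ = 149.8/1 = 149.8 mol.
Outlet amounts (n = n₀ + ν ξ):
  E: 868 − 1(149.8) = 718.2
  F: 583 − 1(149.8) = 433.2
  D: 0 + 2(149.8) = 299.7

300 mol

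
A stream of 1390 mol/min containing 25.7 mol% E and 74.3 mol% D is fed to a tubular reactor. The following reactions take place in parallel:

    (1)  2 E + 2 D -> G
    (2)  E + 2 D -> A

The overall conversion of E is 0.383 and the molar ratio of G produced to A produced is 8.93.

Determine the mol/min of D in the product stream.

Conversion of E: E consumed = 0.383 × 357.2 = 136.8 mol/min = 2ξ₁ + 1ξ₂.
Selectivity: 1ξ₁ / (1ξ₂) = 8.93 → ξ₁ = 8.93 ξ₂.
Substitute: (2·8.93 + 1) ξ₂ = 136.8 → ξ₂ = 7.254 mol/min, ξ₁ = 64.78 mol/min.
Outlet amounts (n = n₀ + Σ ν·ξ):
  E: 357.2 − 2(64.78) − 1(7.254) = 220.4
  D: 1033 − 2(64.78) − 2(7.254) = 888.7
  G: 0 + 1(64.78) = 64.78
  A: 0 + 1(7.254) = 7.254

889 mol/min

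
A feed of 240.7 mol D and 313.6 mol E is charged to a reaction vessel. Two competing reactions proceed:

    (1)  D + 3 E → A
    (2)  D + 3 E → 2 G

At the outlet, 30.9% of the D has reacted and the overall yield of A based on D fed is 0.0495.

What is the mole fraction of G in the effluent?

0.317

Yield of A: 1ξ₁ / 240.7 = 0.0495 → ξ₁ = 11.91 mol.
Conversion of D: 1ξ₁ + 1ξ₂ = 0.309 × 240.7 = 74.38 → ξ₂ = 62.46 mol.
Outlet amounts (n = n₀ + Σ ν·ξ):
  D: 240.7 − 1(11.91) − 1(62.46) = 166.3
  E: 313.6 − 3(11.91) − 3(62.46) = 90.47
  A: 0 + 1(11.91) = 11.91
  G: 0 + 2(62.46) = 124.9
Total out = 393.6 mol; y_G = 124.9 / 393.6 = 0.3174.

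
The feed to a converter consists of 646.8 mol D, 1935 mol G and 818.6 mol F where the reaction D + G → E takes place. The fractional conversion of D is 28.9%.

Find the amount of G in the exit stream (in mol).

1750 mol

D reacted = 0.289 × 646.8 = 186.9 mol; ν_D = −1, so ξ = 186.9/1 = 186.9 mol.
Outlet amounts (n = n₀ + ν ξ):
  D: 646.8 − 1(186.9) = 459.9
  G: 1935 − 1(186.9) = 1748
  E: 0 + 1(186.9) = 186.9
  F: 818.6 (inert)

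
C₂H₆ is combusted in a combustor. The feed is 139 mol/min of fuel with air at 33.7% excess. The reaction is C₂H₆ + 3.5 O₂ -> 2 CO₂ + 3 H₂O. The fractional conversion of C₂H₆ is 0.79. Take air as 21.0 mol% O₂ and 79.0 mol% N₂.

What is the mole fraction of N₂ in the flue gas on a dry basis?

0.826

Stoichiometric O₂ = 3.5 × 139 = 486.5 mol/min; O₂ fed = 486.5 × 1.337 = 650.5 mol/min.
N₂ fed = 650.5 × 79/21 = 2447 mol/min.
Fuel reacted = 0.79 × 139 → ξ = 109.8 mol/min.
Outlet (n = n₀ + ν ξ):
  C₂H₆: 139 − 1(109.8) = 29.19
  O₂: 650.5 − 3.5(109.8) = 266.1
  N₂: 2447 (inert)
  CO₂: 0 + 2(109.8) = 219.6
  H₂O: 0 + 3(109.8) = 329.4
Dry total = 2962 mol/min; y_N₂ (dry) = 2447 / 2962 = 0.8261.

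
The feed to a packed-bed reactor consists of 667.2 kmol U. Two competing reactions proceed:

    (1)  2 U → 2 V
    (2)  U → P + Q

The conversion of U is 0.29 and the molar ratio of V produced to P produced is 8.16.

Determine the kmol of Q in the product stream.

Conversion of U: U consumed = 0.29 × 667.2 = 193.5 kmol = 2ξ₁ + 1ξ₂.
Selectivity: 2ξ₁ / (1ξ₂) = 8.16 → ξ₁ = 4.08 ξ₂.
Substitute: (2·4.08 + 1) ξ₂ = 193.5 → ξ₂ = 21.12 kmol, ξ₁ = 86.18 kmol.
Outlet amounts (n = n₀ + Σ ν·ξ):
  U: 667.2 − 2(86.18) − 1(21.12) = 473.7
  V: 0 + 2(86.18) = 172.4
  P: 0 + 1(21.12) = 21.12
  Q: 0 + 1(21.12) = 21.12

21.1 kmol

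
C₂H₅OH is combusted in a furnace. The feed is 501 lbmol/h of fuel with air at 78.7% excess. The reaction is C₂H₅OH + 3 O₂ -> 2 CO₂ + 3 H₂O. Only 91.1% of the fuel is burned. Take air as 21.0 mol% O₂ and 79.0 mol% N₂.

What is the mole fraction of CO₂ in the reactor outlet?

0.0664

Stoichiometric O₂ = 3 × 501 = 1503 lbmol/h; O₂ fed = 1503 × 1.787 = 2686 lbmol/h.
N₂ fed = 2686 × 79/21 = 10100 lbmol/h.
Fuel reacted = 0.911 × 501 → ξ = 456.4 lbmol/h.
Outlet (n = n₀ + ν ξ):
  C₂H₅OH: 501 − 1(456.4) = 44.59
  O₂: 2686 − 3(456.4) = 1317
  N₂: 10100 (inert)
  CO₂: 0 + 2(456.4) = 912.8
  H₂O: 0 + 3(456.4) = 1369
Total out = 13750 lbmol/h; y_CO₂ = 912.8 / 13750 = 0.0664.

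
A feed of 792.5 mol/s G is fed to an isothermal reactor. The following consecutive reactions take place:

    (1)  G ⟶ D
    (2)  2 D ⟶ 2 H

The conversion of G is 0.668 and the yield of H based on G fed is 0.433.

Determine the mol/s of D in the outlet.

186 mol/s

Conversion of G: G consumed = 1ξ₁ = 0.668 × 792.5 → ξ₁ = 529.4 mol/s.
Yield of H: 2ξ₂ / 792.5 = 0.433 → ξ₂ = 171.6 mol/s.
Outlet amounts (n = n₀ + Σ ν·ξ):
  G: 792.5 − 1(529.4) = 263.1
  D: 0 + 1(529.4) − 2(171.6) = 186.2
  H: 0 + 2(171.6) = 343.2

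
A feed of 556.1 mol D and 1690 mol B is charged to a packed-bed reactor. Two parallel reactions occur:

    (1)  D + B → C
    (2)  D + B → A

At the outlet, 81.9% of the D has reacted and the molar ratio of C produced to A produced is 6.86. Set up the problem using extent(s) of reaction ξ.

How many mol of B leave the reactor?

1230 mol

Conversion of D: D consumed = 0.819 × 556.1 = 455.4 mol = 1ξ₁ + 1ξ₂.
Selectivity: 1ξ₁ / (1ξ₂) = 6.86 → ξ₁ = 6.86 ξ₂.
Substitute: (1·6.86 + 1) ξ₂ = 455.4 → ξ₂ = 57.94 mol, ξ₁ = 397.5 mol.
Outlet amounts (n = n₀ + Σ ν·ξ):
  D: 556.1 − 1(397.5) − 1(57.94) = 100.7
  B: 1690 − 1(397.5) − 1(57.94) = 1235
  C: 0 + 1(397.5) = 397.5
  A: 0 + 1(57.94) = 57.94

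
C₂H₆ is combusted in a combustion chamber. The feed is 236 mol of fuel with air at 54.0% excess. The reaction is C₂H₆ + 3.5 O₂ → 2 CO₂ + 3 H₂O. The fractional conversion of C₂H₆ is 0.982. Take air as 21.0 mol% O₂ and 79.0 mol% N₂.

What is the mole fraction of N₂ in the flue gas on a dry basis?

Stoichiometric O₂ = 3.5 × 236 = 826 mol; O₂ fed = 826 × 1.540 = 1272 mol.
N₂ fed = 1272 × 79/21 = 4785 mol.
Fuel reacted = 0.982 × 236 → ξ = 231.8 mol.
Outlet (n = n₀ + ν ξ):
  C₂H₆: 236 − 1(231.8) = 4.248
  O₂: 1272 − 3.5(231.8) = 460.9
  N₂: 4785 (inert)
  CO₂: 0 + 2(231.8) = 463.5
  H₂O: 0 + 3(231.8) = 695.3
Dry total = 5714 mol; y_N₂ (dry) = 4785 / 5714 = 0.8375.

0.837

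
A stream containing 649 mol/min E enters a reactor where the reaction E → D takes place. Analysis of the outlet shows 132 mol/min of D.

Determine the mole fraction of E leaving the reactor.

For D: n = n₀ + 1ξ → 132 = 0 + 1ξ, giving ξ = 132 mol/min.
Outlet amounts (n = n₀ + ν ξ):
  E: 649 − 1(132) = 517
  D: 0 + 1(132) = 132
Total out = 649 mol/min; y_E = 517 / 649 = 0.7966.

0.797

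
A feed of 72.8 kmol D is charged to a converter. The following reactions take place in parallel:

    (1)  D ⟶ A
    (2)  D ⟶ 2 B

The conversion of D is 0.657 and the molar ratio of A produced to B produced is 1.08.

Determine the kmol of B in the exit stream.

30.3 kmol

Conversion of D: D consumed = 0.657 × 72.8 = 47.83 kmol = 1ξ₁ + 1ξ₂.
Selectivity: 1ξ₁ / (2ξ₂) = 1.08 → ξ₁ = 2.16 ξ₂.
Substitute: (1·2.16 + 1) ξ₂ = 47.83 → ξ₂ = 15.14 kmol, ξ₁ = 32.69 kmol.
Outlet amounts (n = n₀ + Σ ν·ξ):
  D: 72.8 − 1(32.69) − 1(15.14) = 24.97
  A: 0 + 1(32.69) = 32.69
  B: 0 + 2(15.14) = 30.27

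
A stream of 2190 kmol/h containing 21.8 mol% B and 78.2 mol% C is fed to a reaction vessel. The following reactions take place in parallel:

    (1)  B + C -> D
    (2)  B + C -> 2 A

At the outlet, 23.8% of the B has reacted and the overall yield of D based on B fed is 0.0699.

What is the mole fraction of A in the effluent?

0.0744

Yield of D: 1ξ₁ / 477.4 = 0.0699 → ξ₁ = 33.37 kmol/h.
Conversion of B: 1ξ₁ + 1ξ₂ = 0.238 × 477.4 = 113.6 → ξ₂ = 80.25 kmol/h.
Outlet amounts (n = n₀ + Σ ν·ξ):
  B: 477.4 − 1(33.37) − 1(80.25) = 363.8
  C: 1713 − 1(33.37) − 1(80.25) = 1599
  D: 0 + 1(33.37) = 33.37
  A: 0 + 2(80.25) = 160.5
Total out = 2157 kmol/h; y_A = 160.5 / 2157 = 0.07443.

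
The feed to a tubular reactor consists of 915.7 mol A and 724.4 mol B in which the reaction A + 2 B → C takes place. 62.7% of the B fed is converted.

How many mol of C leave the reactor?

B reacted = 0.627 × 724.4 = 454.2 mol; ν_B = −2, so ξ = 454.2/2 = 227.1 mol.
Outlet amounts (n = n₀ + ν ξ):
  A: 915.7 − 1(227.1) = 688.6
  B: 724.4 − 2(227.1) = 270.2
  C: 0 + 1(227.1) = 227.1

227 mol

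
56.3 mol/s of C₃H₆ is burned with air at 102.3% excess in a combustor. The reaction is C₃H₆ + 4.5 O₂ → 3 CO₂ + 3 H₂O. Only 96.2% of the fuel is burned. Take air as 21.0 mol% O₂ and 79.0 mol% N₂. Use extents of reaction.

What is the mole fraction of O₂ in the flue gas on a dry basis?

Stoichiometric O₂ = 4.5 × 56.3 = 253.3 mol/s; O₂ fed = 253.3 × 2.023 = 512.5 mol/s.
N₂ fed = 512.5 × 79/21 = 1928 mol/s.
Fuel reacted = 0.962 × 56.3 → ξ = 54.16 mol/s.
Outlet (n = n₀ + ν ξ):
  C₃H₆: 56.3 − 1(54.16) = 2.139
  O₂: 512.5 − 4.5(54.16) = 268.8
  N₂: 1928 (inert)
  CO₂: 0 + 3(54.16) = 162.5
  H₂O: 0 + 3(54.16) = 162.5
Dry total = 2362 mol/s; y_O₂ (dry) = 268.8 / 2362 = 0.1138.

0.114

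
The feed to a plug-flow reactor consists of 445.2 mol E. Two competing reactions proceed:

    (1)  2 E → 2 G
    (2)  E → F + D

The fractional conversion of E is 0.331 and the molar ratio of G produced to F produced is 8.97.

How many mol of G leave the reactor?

Conversion of E: E consumed = 0.331 × 445.2 = 147.4 mol = 2ξ₁ + 1ξ₂.
Selectivity: 2ξ₁ / (1ξ₂) = 8.97 → ξ₁ = 4.485 ξ₂.
Substitute: (2·4.485 + 1) ξ₂ = 147.4 → ξ₂ = 14.78 mol, ξ₁ = 66.29 mol.
Outlet amounts (n = n₀ + Σ ν·ξ):
  E: 445.2 − 2(66.29) − 1(14.78) = 297.8
  G: 0 + 2(66.29) = 132.6
  F: 0 + 1(14.78) = 14.78
  D: 0 + 1(14.78) = 14.78

133 mol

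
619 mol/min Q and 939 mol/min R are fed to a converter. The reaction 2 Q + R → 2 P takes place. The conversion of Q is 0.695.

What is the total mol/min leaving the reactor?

Q reacted = 0.695 × 619 = 430.2 mol/min; ν_Q = −2, so ξ = 430.2/2 = 215.1 mol/min.
Outlet amounts (n = n₀ + ν ξ):
  Q: 619 − 2(215.1) = 188.8
  R: 939 − 1(215.1) = 723.9
  P: 0 + 2(215.1) = 430.2
Total out = 188.8 + 723.9 + 430.2 = 1343 mol/min.

1340 mol/min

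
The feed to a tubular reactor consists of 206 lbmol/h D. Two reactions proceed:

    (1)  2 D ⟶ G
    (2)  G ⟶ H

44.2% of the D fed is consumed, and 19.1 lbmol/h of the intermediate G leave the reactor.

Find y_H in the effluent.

Conversion of D: D consumed = 2ξ₁ = 0.442 × 206 → ξ₁ = 45.53 lbmol/h.
G balance: n_G = 0 + 1ξ₁ − 1ξ₂ = 19.1 → ξ₂ = (1·45.53 − 19.1)/1 = 26.43 lbmol/h.
Outlet amounts (n = n₀ + Σ ν·ξ):
  D: 206 − 2(45.53) = 114.9
  G: 0 + 1(45.53) − 1(26.43) = 19.1
  H: 0 + 1(26.43) = 26.43
Total out = 160.5 lbmol/h; y_H = 26.43 / 160.5 = 0.1647.

0.165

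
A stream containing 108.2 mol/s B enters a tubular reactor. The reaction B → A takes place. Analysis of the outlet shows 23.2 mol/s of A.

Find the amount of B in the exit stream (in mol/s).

85 mol/s

For A: n = n₀ + 1ξ → 23.2 = 0 + 1ξ, giving ξ = 23.2 mol/s.
Outlet amounts (n = n₀ + ν ξ):
  B: 108.2 − 1(23.2) = 85
  A: 0 + 1(23.2) = 23.2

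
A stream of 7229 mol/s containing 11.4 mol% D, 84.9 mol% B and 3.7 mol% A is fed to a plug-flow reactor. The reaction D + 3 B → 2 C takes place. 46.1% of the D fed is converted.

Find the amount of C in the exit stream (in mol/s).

D reacted = 0.461 × 824.1 = 379.9 mol/s; ν_D = −1, so ξ = 379.9/1 = 379.9 mol/s.
Outlet amounts (n = n₀ + ν ξ):
  D: 824.1 − 1(379.9) = 444.2
  B: 6137 − 3(379.9) = 4998
  C: 0 + 2(379.9) = 759.8
  A: 267.5 (inert)

760 mol/s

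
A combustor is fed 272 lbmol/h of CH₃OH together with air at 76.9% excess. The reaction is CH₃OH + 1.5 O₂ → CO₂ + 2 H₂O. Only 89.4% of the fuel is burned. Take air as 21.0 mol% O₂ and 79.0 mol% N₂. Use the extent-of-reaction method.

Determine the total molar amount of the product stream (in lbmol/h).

Stoichiometric O₂ = 1.5 × 272 = 408 lbmol/h; O₂ fed = 408 × 1.769 = 721.8 lbmol/h.
N₂ fed = 721.8 × 79/21 = 2715 lbmol/h.
Fuel reacted = 0.894 × 272 → ξ = 243.2 lbmol/h.
Outlet (n = n₀ + ν ξ):
  CH₃OH: 272 − 1(243.2) = 28.83
  O₂: 721.8 − 1.5(243.2) = 357
  N₂: 2715 (inert)
  CO₂: 0 + 1(243.2) = 243.2
  H₂O: 0 + 2(243.2) = 486.3
Total out = 28.83 + 357 + 2715 + 243.2 + 486.3 = 3830 lbmol/h.

3830 lbmol/h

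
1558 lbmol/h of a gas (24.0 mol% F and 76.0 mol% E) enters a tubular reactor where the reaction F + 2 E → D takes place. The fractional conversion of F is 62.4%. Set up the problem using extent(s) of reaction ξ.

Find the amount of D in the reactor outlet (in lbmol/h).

233 lbmol/h

F reacted = 0.624 × 373.9 = 233.3 lbmol/h; ν_F = −1, so ξ = 233.3/1 = 233.3 lbmol/h.
Outlet amounts (n = n₀ + ν ξ):
  F: 373.9 − 1(233.3) = 140.6
  E: 1184 − 2(233.3) = 717.4
  D: 0 + 1(233.3) = 233.3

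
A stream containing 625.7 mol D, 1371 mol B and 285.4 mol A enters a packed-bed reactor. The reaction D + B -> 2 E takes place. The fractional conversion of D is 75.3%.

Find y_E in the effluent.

D reacted = 0.753 × 625.7 = 471.2 mol; ν_D = −1, so ξ = 471.2/1 = 471.2 mol.
Outlet amounts (n = n₀ + ν ξ):
  D: 625.7 − 1(471.2) = 154.5
  B: 1371 − 1(471.2) = 899.8
  E: 0 + 2(471.2) = 942.3
  A: 285.4 (inert)
Total out = 2282 mol; y_E = 942.3 / 2282 = 0.4129.

0.413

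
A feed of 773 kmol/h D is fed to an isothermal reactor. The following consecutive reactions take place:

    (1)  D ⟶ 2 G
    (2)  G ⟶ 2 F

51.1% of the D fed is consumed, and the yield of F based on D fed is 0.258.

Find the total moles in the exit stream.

1270 kmol/h

Conversion of D: D consumed = 1ξ₁ = 0.511 × 773 → ξ₁ = 395 kmol/h.
Yield of F: 2ξ₂ / 773 = 0.258 → ξ₂ = 99.72 kmol/h.
Outlet amounts (n = n₀ + Σ ν·ξ):
  D: 773 − 1(395) = 378
  G: 0 + 2(395) − 1(99.72) = 690.3
  F: 0 + 2(99.72) = 199.4
Total out = 378 + 690.3 + 199.4 = 1268 kmol/h.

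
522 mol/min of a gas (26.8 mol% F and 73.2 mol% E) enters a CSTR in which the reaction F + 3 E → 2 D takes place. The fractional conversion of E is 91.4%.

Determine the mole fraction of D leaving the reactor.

0.805

E reacted = 0.914 × 382.1 = 349.2 mol/min; ν_E = −3, so ξ = 349.2/3 = 116.4 mol/min.
Outlet amounts (n = n₀ + ν ξ):
  F: 139.9 − 1(116.4) = 23.48
  E: 382.1 − 3(116.4) = 32.86
  D: 0 + 2(116.4) = 232.8
Total out = 289.2 mol/min; y_D = 232.8 / 289.2 = 0.8052.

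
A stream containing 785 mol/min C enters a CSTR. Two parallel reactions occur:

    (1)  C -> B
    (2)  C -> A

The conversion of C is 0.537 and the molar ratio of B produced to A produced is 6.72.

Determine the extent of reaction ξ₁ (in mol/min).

ξ₁ = 367 mol/min

Conversion of C: C consumed = 0.537 × 785 = 421.5 mol/min = 1ξ₁ + 1ξ₂.
Selectivity: 1ξ₁ / (1ξ₂) = 6.72 → ξ₁ = 6.72 ξ₂.
Substitute: (1·6.72 + 1) ξ₂ = 421.5 → ξ₂ = 54.6 mol/min, ξ₁ = 366.9 mol/min.
Outlet amounts (n = n₀ + Σ ν·ξ):
  C: 785 − 1(366.9) − 1(54.6) = 363.5
  B: 0 + 1(366.9) = 366.9
  A: 0 + 1(54.6) = 54.6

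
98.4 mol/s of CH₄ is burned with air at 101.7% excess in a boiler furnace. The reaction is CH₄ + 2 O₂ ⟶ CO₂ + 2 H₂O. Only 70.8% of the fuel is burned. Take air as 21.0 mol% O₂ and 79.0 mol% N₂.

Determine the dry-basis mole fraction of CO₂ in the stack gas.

Stoichiometric O₂ = 2 × 98.4 = 196.8 mol/s; O₂ fed = 196.8 × 2.017 = 396.9 mol/s.
N₂ fed = 396.9 × 79/21 = 1493 mol/s.
Fuel reacted = 0.708 × 98.4 → ξ = 69.67 mol/s.
Outlet (n = n₀ + ν ξ):
  CH₄: 98.4 − 1(69.67) = 28.73
  O₂: 396.9 − 2(69.67) = 257.6
  N₂: 1493 (inert)
  CO₂: 0 + 1(69.67) = 69.67
  H₂O: 0 + 2(69.67) = 139.3
Dry total = 1849 mol/s; y_CO₂ (dry) = 69.67 / 1849 = 0.03767.

0.0377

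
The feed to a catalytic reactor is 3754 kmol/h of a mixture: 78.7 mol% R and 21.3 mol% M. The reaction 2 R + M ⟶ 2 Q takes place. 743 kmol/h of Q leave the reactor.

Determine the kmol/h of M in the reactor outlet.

428 kmol/h

For Q: n = n₀ + 2ξ → 743 = 0 + 2ξ, giving ξ = 371.5 kmol/h.
Outlet amounts (n = n₀ + ν ξ):
  R: 2954 − 2(371.5) = 2211
  M: 799.6 − 1(371.5) = 428.1
  Q: 0 + 2(371.5) = 743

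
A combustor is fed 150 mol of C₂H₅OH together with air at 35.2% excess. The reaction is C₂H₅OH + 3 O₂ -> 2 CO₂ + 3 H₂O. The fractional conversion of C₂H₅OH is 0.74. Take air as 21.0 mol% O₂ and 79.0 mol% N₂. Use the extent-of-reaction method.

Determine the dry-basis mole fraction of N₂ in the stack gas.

Stoichiometric O₂ = 3 × 150 = 450 mol; O₂ fed = 450 × 1.352 = 608.4 mol.
N₂ fed = 608.4 × 79/21 = 2289 mol.
Fuel reacted = 0.74 × 150 → ξ = 111 mol.
Outlet (n = n₀ + ν ξ):
  C₂H₅OH: 150 − 1(111) = 39
  O₂: 608.4 − 3(111) = 275.4
  N₂: 2289 (inert)
  CO₂: 0 + 2(111) = 222
  H₂O: 0 + 3(111) = 333
Dry total = 2825 mol; y_N₂ (dry) = 2289 / 2825 = 0.8101.

0.81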